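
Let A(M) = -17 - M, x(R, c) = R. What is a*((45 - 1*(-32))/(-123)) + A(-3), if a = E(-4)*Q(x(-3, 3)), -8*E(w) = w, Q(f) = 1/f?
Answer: -10255/738 ≈ -13.896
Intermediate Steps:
E(w) = -w/8
a = -⅙ (a = -⅛*(-4)/(-3) = (½)*(-⅓) = -⅙ ≈ -0.16667)
a*((45 - 1*(-32))/(-123)) + A(-3) = -(45 - 1*(-32))/(6*(-123)) + (-17 - 1*(-3)) = -(45 + 32)*(-1)/(6*123) + (-17 + 3) = -77*(-1)/(6*123) - 14 = -⅙*(-77/123) - 14 = 77/738 - 14 = -10255/738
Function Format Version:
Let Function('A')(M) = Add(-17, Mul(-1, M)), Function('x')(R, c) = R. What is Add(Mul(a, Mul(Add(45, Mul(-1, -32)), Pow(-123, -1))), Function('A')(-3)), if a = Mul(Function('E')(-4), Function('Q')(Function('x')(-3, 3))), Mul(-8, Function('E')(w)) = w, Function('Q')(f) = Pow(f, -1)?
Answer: Rational(-10255, 738) ≈ -13.896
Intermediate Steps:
Function('E')(w) = Mul(Rational(-1, 8), w)
a = Rational(-1, 6) (a = Mul(Mul(Rational(-1, 8), -4), Pow(-3, -1)) = Mul(Rational(1, 2), Rational(-1, 3)) = Rational(-1, 6) ≈ -0.16667)
Add(Mul(a, Mul(Add(45, Mul(-1, -32)), Pow(-123, -1))), Function('A')(-3)) = Add(Mul(Rational(-1, 6), Mul(Add(45, Mul(-1, -32)), Pow(-123, -1))), Add(-17, Mul(-1, -3))) = Add(Mul(Rational(-1, 6), Mul(Add(45, 32), Rational(-1, 123))), Add(-17, 3)) = Add(Mul(Rational(-1, 6), Mul(77, Rational(-1, 123))), -14) = Add(Mul(Rational(-1, 6), Rational(-77, 123)), -14) = Add(Rational(77, 738), -14) = Rational(-10255, 738)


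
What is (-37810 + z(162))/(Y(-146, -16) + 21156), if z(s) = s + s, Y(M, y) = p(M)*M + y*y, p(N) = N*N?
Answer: 18743/1545362 ≈ 0.012129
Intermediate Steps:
p(N) = N²
Y(M, y) = M³ + y² (Y(M, y) = M²*M + y*y = M³ + y²)
z(s) = 2*s
(-37810 + z(162))/(Y(-146, -16) + 21156) = (-37810 + 2*162)/(((-146)³ + (-16)²) + 21156) = (-37810 + 324)/((-3112136 + 256) + 21156) = -37486/(-3111880 + 21156) = -37486/(-3090724) = -37486*(-1/3090724) = 18743/1545362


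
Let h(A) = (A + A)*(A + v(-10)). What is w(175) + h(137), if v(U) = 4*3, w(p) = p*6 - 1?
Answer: 41875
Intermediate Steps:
w(p) = -1 + 6*p (w(p) = 6*p - 1 = -1 + 6*p)
v(U) = 12
h(A) = 2*A*(12 + A) (h(A) = (A + A)*(A + 12) = (2*A)*(12 + A) = 2*A*(12 + A))
w(175) + h(137) = (-1 + 6*175) + 2*137*(12 + 137) = (-1 + 1050) + 2*137*149 = 1049 + 40826 = 41875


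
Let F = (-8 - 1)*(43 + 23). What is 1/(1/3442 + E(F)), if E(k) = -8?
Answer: -3442/27535 ≈ -0.12500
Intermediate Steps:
F = -594 (F = -9*66 = -594)
1/(1/3442 + E(F)) = 1/(1/3442 - 8) = 1/(-27535/3442) = -3442/27535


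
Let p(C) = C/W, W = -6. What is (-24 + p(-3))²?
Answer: 2209/4 ≈ 552.25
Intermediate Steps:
p(C) = -C/6 (p(C) = C/(-6) = C*(-⅙) = -C/6)
(-24 + p(-3))² = (-24 - ⅙*(-3))² = (-24 + ½)² = (-47/2)² = 2209/4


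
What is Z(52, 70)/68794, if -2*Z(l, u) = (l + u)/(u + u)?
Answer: -61/9631160 ≈ -6.3336e-6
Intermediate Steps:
Z(l, u) = -(l + u)/(4*u) (Z(l, u) = -(l + u)/(2*(u + u)) = -(l + u)/(2*(2*u)) = -(l + u)*1/(2*u)/2 = -(l + u)/(4*u))
Z(52, 70)/68794 = ((1/4)*(-1*52 - 1*70)/70)/68794 = ((1/4)*(1/70)*(-52 - 70))*(1/68794) = ((1/4)*(1/70)*(-122))*(1/68794) = -61/140*1/68794 = -61/9631160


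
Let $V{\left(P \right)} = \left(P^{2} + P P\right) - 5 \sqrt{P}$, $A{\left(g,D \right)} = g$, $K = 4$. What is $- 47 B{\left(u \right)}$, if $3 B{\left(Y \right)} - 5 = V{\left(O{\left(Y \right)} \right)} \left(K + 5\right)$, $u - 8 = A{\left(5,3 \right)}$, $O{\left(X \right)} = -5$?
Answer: $- \frac{21385}{3} + 705 i \sqrt{5} \approx -7128.3 + 1576.4 i$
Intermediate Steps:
$u = 13$ ($u = 8 + 5 = 13$)
$V{\left(P \right)} = - 5 \sqrt{P} + 2 P^{2}$ ($V{\left(P \right)} = \left(P^{2} + P^{2}\right) - 5 \sqrt{P} = 2 P^{2} - 5 \sqrt{P} = - 5 \sqrt{P} + 2 P^{2}$)
$B{\left(Y \right)} = \frac{455}{3} - 15 i \sqrt{5}$ ($B{\left(Y \right)} = \frac{5}{3} + \frac{\left(- 5 \sqrt{-5} + 2 \left(-5\right)^{2}\right) \left(4 + 5\right)}{3} = \frac{5}{3} + \frac{\left(- 5 i \sqrt{5} + 2 \cdot 25\right) 9}{3} = \frac{5}{3} + \frac{\left(- 5 i \sqrt{5} + 50\right) 9}{3} = \frac{5}{3} + \frac{\left(50 - 5 i \sqrt{5}\right) 9}{3} = \frac{5}{3} + \frac{450 - 45 i \sqrt{5}}{3} = \frac{5}{3} + \left(150 - 15 i \sqrt{5}\right) = \frac{455}{3} - 15 i \sqrt{5}$)
$- 47 B{\left(u \right)} = - 47 \left(\frac{455}{3} - 15 i \sqrt{5}\right) = - \frac{21385}{3} + 705 i \sqrt{5}$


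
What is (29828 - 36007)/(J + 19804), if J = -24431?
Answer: 6179/4627 ≈ 1.3354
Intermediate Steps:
(29828 - 36007)/(J + 19804) = (29828 - 36007)/(-24431 + 19804) = -6179/(-4627) = -6179*(-1/4627) = 6179/4627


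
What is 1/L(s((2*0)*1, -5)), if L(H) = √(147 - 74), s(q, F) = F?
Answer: √73/73 ≈ 0.11704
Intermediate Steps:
L(H) = √73
1/L(s((2*0)*1, -5)) = 1/(√73) = √73/73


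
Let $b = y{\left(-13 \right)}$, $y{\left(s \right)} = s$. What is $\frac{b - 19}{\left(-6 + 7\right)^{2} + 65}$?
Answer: $- \frac{16}{33} \approx -0.48485$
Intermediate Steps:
$b = -13$
$\frac{b - 19}{\left(-6 + 7\right)^{2} + 65} = \frac{-13 - 19}{\left(-6 + 7\right)^{2} + 65} = - \frac{32}{1^{2} + 65} = - \frac{32}{1 + 65} = - \frac{32}{66} = \left(-32\right) \frac{1}{66} = - \frac{16}{33}$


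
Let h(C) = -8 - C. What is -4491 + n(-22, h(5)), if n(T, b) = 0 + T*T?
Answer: -4007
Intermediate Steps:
n(T, b) = T**2 (n(T, b) = 0 + T**2 = T**2)
-4491 + n(-22, h(5)) = -4491 + (-22)**2 = -4491 + 484 = -4007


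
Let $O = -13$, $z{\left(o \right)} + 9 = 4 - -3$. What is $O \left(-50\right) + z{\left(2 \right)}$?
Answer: $648$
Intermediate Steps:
$z{\left(o \right)} = -2$ ($z{\left(o \right)} = -9 + \left(4 - -3\right) = -9 + \left(4 + 3\right) = -9 + 7 = -2$)
$O \left(-50\right) + z{\left(2 \right)} = \left(-13\right) \left(-50\right) - 2 = 650 - 2 = 648$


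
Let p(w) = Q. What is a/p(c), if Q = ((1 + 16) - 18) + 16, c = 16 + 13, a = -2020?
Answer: -404/3 ≈ -134.67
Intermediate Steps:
c = 29
Q = 15 (Q = (17 - 18) + 16 = -1 + 16 = 15)
p(w) = 15
a/p(c) = -2020/15 = -2020*1/15 = -404/3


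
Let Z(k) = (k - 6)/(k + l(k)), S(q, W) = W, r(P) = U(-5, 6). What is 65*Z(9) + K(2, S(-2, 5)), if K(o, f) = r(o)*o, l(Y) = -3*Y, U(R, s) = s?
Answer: 7/6 ≈ 1.1667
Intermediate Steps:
r(P) = 6
K(o, f) = 6*o
Z(k) = -(-6 + k)/(2*k) (Z(k) = (k - 6)/(k - 3*k) = (-6 + k)/((-2*k)) = (-6 + k)*(-1/(2*k)) = -(-6 + k)/(2*k))
65*Z(9) + K(2, S(-2, 5)) = 65*((1/2)*(6 - 1*9)/9) + 6*2 = 65*((1/2)*(1/9)*(6 - 9)) + 12 = 65*((1/2)*(1/9)*(-3)) + 12 = 65*(-1/6) + 12 = -65/6 + 12 = 7/6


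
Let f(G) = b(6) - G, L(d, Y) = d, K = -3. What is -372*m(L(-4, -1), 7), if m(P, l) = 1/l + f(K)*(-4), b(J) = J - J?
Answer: 30876/7 ≈ 4410.9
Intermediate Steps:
b(J) = 0
f(G) = -G (f(G) = 0 - G = -G)
m(P, l) = -12 + 1/l (m(P, l) = 1/l - 1*(-3)*(-4) = 1/l + 3*(-4) = 1/l - 12 = -12 + 1/l)
-372*m(L(-4, -1), 7) = -372*(-12 + 1/7) = -372*(-83/7) = 30876/7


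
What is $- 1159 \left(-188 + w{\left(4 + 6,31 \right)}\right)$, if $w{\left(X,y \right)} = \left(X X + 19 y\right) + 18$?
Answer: $-601521$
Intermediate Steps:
$w{\left(X,y \right)} = 18 + X^{2} + 19 y$ ($w{\left(X,y \right)} = \left(X^{2} + 19 y\right) + 18 = 18 + X^{2} + 19 y$)
$- 1159 \left(-188 + w{\left(4 + 6,31 \right)}\right) = - 1159 \left(-188 + \left(18 + \left(4 + 6\right)^{2} + 19 \cdot 31\right)\right) = - 1159 \left(-188 + \left(18 + 10^{2} + 589\right)\right) = - 1159 \left(-188 + \left(18 + 100 + 589\right)\right) = - 1159 \left(-188 + 707\right) = \left(-1159\right) 519 = -601521$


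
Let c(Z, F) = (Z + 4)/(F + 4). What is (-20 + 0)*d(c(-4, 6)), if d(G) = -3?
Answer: 60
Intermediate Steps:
c(Z, F) = (4 + Z)/(4 + F)
(-20 + 0)*d(c(-4, 6)) = (-20 + 0)*(-3) = -20*(-3) = 60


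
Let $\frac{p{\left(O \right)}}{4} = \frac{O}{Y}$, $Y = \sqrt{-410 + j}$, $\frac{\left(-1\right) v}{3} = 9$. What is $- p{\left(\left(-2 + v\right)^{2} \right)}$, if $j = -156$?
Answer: $\frac{1682 i \sqrt{566}}{283} \approx 141.4 i$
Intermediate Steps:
$v = -27$ ($v = \left(-3\right) 9 = -27$)
$Y = i \sqrt{566}$ ($Y = \sqrt{-410 - 156} = \sqrt{-566} = i \sqrt{566} \approx 23.791 i$)
$p{\left(O \right)} = - \frac{2 i O \sqrt{566}}{283}$ ($p{\left(O \right)} = 4 \frac{O}{i \sqrt{566}} = 4 O \left(- \frac{i \sqrt{566}}{566}\right) = 4 \left(- \frac{i O \sqrt{566}}{566}\right) = - \frac{2 i O \sqrt{566}}{283}$)
$- p{\left(\left(-2 + v\right)^{2} \right)} = - \frac{\left(-2\right) i \left(-2 - 27\right)^{2} \sqrt{566}}{283} = - \frac{\left(-2\right) i \left(-29\right)^{2} \sqrt{566}}{283} = - \frac{\left(-2\right) i 841 \sqrt{566}}{283} = - \frac{\left(-1682\right) i \sqrt{566}}{283} = \frac{1682 i \sqrt{566}}{283}$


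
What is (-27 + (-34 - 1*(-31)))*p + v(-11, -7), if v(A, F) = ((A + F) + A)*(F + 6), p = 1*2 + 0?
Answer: -31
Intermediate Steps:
p = 2 (p = 2 + 0 = 2)
v(A, F) = (6 + F)*(F + 2*A) (v(A, F) = (F + 2*A)*(6 + F) = (6 + F)*(F + 2*A))
(-27 + (-34 - 1*(-31)))*p + v(-11, -7) = (-27 + (-34 - 1*(-31)))*2 + ((-7)² + 6*(-7) + 12*(-11) + 2*(-11)*(-7)) = (-27 + (-34 + 31))*2 + (49 - 42 - 132 + 154) = (-27 - 3)*2 + 29 = -30*2 + 29 = -60 + 29 = -31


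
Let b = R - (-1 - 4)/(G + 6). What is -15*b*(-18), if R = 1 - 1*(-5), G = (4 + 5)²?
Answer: 47430/29 ≈ 1635.5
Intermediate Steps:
G = 81 (G = 9² = 81)
R = 6 (R = 1 + 5 = 6)
b = 527/87 (b = 6 - (-1 - 4)/(81 + 6) = 6 - (-5)/87 = 6 - 1*(-5/87) = 6 + 5/87 = 527/87 ≈ 6.0575)
-15*b*(-18) = -15*527/87*(-18) = -2635/29*(-18) = 47430/29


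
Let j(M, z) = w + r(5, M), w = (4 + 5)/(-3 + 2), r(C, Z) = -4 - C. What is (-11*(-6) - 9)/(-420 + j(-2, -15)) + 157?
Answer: 22903/146 ≈ 156.87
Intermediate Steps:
w = -9 (w = 9/(-1) = 9*(-1) = -9)
j(M, z) = -18 (j(M, z) = -9 + (-4 - 1*5) = -9 + (-4 - 5) = -9 - 9 = -18)
(-11*(-6) - 9)/(-420 + j(-2, -15)) + 157 = (-11*(-6) - 9)/(-420 - 18) + 157 = (66 - 9)/(-438) + 157 = -1/438*57 + 157 = -19/146 + 157 = 22903/146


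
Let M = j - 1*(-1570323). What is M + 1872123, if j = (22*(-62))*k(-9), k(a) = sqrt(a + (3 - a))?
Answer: 3442446 - 1364*sqrt(3) ≈ 3.4401e+6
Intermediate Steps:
k(a) = sqrt(3)
j = -1364*sqrt(3) (j = (22*(-62))*sqrt(3) = -1364*sqrt(3) ≈ -2362.5)
M = 1570323 - 1364*sqrt(3) (M = -1364*sqrt(3) - 1*(-1570323) = -1364*sqrt(3) + 1570323 = 1570323 - 1364*sqrt(3) ≈ 1.5680e+6)
M + 1872123 = (1570323 - 1364*sqrt(3)) + 1872123 = 3442446 - 1364*sqrt(3)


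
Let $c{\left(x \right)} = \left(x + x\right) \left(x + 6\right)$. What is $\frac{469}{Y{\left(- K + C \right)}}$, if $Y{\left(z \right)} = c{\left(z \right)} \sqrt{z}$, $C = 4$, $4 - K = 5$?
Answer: $\frac{469 \sqrt{5}}{550} \approx 1.9068$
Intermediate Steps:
$K = -1$ ($K = 4 - 5 = -1$)
$c{\left(x \right)} = 2 x \left(6 + x\right)$
$Y{\left(z \right)} = 2 z^{\frac{3}{2}} \left(6 + z\right)$ ($Y{\left(z \right)} = 2 z \left(6 + z\right) \sqrt{z} = 2 z^{\frac{3}{2}} \left(6 + z\right)$)
$\frac{469}{Y{\left(- K + C \right)}} = \frac{469}{2 \left(\left(-1\right) \left(-1\right) + 4\right)^{\frac{3}{2}} \left(6 + \left(\left(-1\right) \left(-1\right) + 4\right)\right)} = \frac{469}{2 \left(1 + 4\right)^{\frac{3}{2}} \left(6 + \left(1 + 4\right)\right)} = \frac{469}{2 \cdot 5^{\frac{3}{2}} \left(6 + 5\right)} = \frac{469}{2 \cdot 5 \sqrt{5} \cdot 11} = \frac{469}{110 \sqrt{5}} = 469 \frac{\sqrt{5}}{550} = \frac{469 \sqrt{5}}{550}$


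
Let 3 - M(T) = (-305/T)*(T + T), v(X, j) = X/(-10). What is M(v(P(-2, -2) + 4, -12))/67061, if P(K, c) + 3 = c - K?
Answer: 613/67061 ≈ 0.0091409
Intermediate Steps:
P(K, c) = -3 + c - K (P(K, c) = -3 + (c - K) = -3 + c - K)
v(X, j) = -X/10 (v(X, j) = X*(-1/10) = -X/10)
M(T) = 613 (M(T) = 3 - (-305/T)*(T + T) = 3 - (-305/T)*2*T = 3 - 1*(-610) = 3 + 610 = 613)
M(v(P(-2, -2) + 4, -12))/67061 = 613/67061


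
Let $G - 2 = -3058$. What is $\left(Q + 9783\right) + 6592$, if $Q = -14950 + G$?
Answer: $-1631$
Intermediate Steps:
$G = -3056$ ($G = 2 - 3058 = -3056$)
$Q = -18006$ ($Q = -14950 - 3056 = -18006$)
$\left(Q + 9783\right) + 6592 = \left(-18006 + 9783\right) + 6592 = -8223 + 6592 = -1631$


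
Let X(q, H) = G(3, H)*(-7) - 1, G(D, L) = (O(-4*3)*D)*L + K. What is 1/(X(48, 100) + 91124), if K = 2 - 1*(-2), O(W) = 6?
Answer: 1/78495 ≈ 1.2740e-5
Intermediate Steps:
K = 4 (K = 2 + 2 = 4)
G(D, L) = 4 + 6*D*L (G(D, L) = (6*D)*L + 4 = 6*D*L + 4 = 4 + 6*D*L)
X(q, H) = -29 - 126*H (X(q, H) = (4 + 6*3*H)*(-7) - 1 = (4 + 18*H)*(-7) - 1 = (-28 - 126*H) - 1 = -29 - 126*H)
1/(X(48, 100) + 91124) = 1/((-29 - 126*100) + 91124) = 1/((-29 - 12600) + 91124) = 1/(-12629 + 91124) = 1/78495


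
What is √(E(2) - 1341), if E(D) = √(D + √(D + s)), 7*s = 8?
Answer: √(-65709 + 7*√7*√(14 + √154))/7 ≈ 36.593*I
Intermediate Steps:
s = 8/7 (s = (⅐)*8 = 8/7 ≈ 1.1429)
E(D) = √(D + √(8/7 + D)) (E(D) = √(D + √(D + 8/7)) = √(D + √(8/7 + D)))
√(E(2) - 1341) = √(√(2 + √(8/7 + 2)) - 1341) = √(√(2 + √(22/7)) - 1341) = √(√(2 + √154/7) - 1341) = √(-1341 + √(2 + √154/7))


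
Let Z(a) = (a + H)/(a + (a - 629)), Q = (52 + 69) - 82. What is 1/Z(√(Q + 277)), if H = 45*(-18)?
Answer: 254429/327892 - 991*√79/327892 ≈ 0.74909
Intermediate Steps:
H = -810
Q = 39 (Q = 121 - 82 = 39)
Z(a) = (-810 + a)/(-629 + 2*a) (Z(a) = (a - 810)/(a + (a - 629)) = (-810 + a)/(a + (-629 + a)) = (-810 + a)/(-629 + 2*a))
1/Z(√(Q + 277)) = 1/((-810 + √(39 + 277))/(-629 + 2*√(39 + 277))) = 1/((-810 + √316)/(-629 + 2*√316)) = 1/((-810 + 2*√79)/(-629 + 2*(2*√79))) = 1/((-810 + 2*√79)/(-629 + 4*√79)) = (-629 + 4*√79)/(-810 + 2*√79)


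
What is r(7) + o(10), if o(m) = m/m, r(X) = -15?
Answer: -14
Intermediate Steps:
o(m) = 1
r(7) + o(10) = -15 + 1 = -14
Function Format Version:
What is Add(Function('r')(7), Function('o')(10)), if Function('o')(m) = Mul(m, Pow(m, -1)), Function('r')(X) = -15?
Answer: -14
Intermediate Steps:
Function('o')(m) = 1
Add(Function('r')(7), Function('o')(10)) = Add(-15, 1) = -14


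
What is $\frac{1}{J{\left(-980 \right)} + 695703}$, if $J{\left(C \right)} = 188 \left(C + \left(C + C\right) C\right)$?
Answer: $\frac{1}{361621863} \approx 2.7653 \cdot 10^{-9}$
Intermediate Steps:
$J{\left(C \right)} = 188 C + 376 C^{2}$ ($J{\left(C \right)} = 188 \left(C + 2 C C\right) = 188 \left(C + 2 C^{2}\right) = 188 C + 376 C^{2}$)
$\frac{1}{J{\left(-980 \right)} + 695703} = \frac{1}{188 \left(-980\right) \left(1 + 2 \left(-980\right)\right) + 695703} = \frac{1}{188 \left(-980\right) \left(1 - 1960\right) + 695703} = \frac{1}{188 \left(-980\right) \left(-1959\right) + 695703} = \frac{1}{360926160 + 695703} = \frac{1}{361621863}$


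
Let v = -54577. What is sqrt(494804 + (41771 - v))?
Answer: 4*sqrt(36947) ≈ 768.86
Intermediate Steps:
sqrt(494804 + (41771 - v)) = sqrt(494804 + (41771 - 1*(-54577))) = sqrt(494804 + (41771 + 54577)) = sqrt(494804 + 96348) = sqrt(591152) = 4*sqrt(36947)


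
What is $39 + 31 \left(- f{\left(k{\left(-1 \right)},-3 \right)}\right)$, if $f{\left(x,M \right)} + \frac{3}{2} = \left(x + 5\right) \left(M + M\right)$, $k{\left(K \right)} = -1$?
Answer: $\frac{1659}{2} \approx 829.5$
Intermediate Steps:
$f{\left(x,M \right)} = - \frac{3}{2} + 2 M \left(5 + x\right)$ ($f{\left(x,M \right)} = - \frac{3}{2} + \left(x + 5\right) \left(M + M\right) = - \frac{3}{2} + \left(5 + x\right) 2 M = - \frac{3}{2} + 2 M \left(5 + x\right)$)
$39 + 31 \left(- f{\left(k{\left(-1 \right)},-3 \right)}\right) = 39 + 31 \left(- (- \frac{3}{2} + 10 \left(-3\right) + 2 \left(-3\right) \left(-1\right))\right) = 39 + 31 \left(- (- \frac{3}{2} - 30 + 6)\right) = 39 + 31 \left(\left(-1\right) \left(- \frac{51}{2}\right)\right) = 39 + 31 \cdot \frac{51}{2} = 39 + \frac{1581}{2} = \frac{1659}{2}$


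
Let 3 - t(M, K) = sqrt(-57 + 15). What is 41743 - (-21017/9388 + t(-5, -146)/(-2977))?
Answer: 1166699132241/27948076 - I*sqrt(42)/2977 ≈ 41745.0 - 0.0021769*I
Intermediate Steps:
t(M, K) = 3 - I*sqrt(42) (t(M, K) = 3 - sqrt(-57 + 15) = 3 - sqrt(-42) = 3 - I*sqrt(42))
41743 - (-21017/9388 + t(-5, -146)/(-2977)) = 41743 - (-21017/9388 + (3 - I*sqrt(42))/(-2977)) = 41743 - (-21017*1/9388 + (3 - I*sqrt(42))*(-1/2977)) = 41743 - (-21017/9388 + (-3/2977 + I*sqrt(42)/2977)) = 41743 - (-62595773/27948076 + I*sqrt(42)/2977) = 41743 + (62595773/27948076 - I*sqrt(42)/2977) = 1166699132241/27948076 - I*sqrt(42)/2977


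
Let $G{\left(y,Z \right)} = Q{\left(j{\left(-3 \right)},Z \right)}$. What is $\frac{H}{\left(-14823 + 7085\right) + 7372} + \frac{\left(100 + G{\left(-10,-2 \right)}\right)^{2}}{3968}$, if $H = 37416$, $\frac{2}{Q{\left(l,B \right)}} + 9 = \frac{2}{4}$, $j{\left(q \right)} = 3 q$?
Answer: $- \frac{54497532}{546499} \approx -99.721$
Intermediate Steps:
$Q{\left(l,B \right)} = - \frac{4}{17}$ ($Q{\left(l,B \right)} = \frac{2}{-9 + \frac{2}{4}} = \frac{2}{-9 + 2 \cdot \frac{1}{4}} = \frac{2}{-9 + \frac{1}{2}} = \frac{2}{- \frac{17}{2}} = 2 \left(- \frac{2}{17}\right) = - \frac{4}{17}$)
$G{\left(y,Z \right)} = - \frac{4}{17}$
$\frac{H}{\left(-14823 + 7085\right) + 7372} + \frac{\left(100 + G{\left(-10,-2 \right)}\right)^{2}}{3968} = \frac{37416}{\left(-14823 + 7085\right) + 7372} + \frac{\left(100 - \frac{4}{17}\right)^{2}}{3968} = \frac{37416}{-7738 + 7372} + \left(\frac{1696}{17}\right)^{2} \cdot \frac{1}{3968} = \frac{37416}{-366} + \frac{2876416}{289} \cdot \frac{1}{3968} = 37416 \left(- \frac{1}{366}\right) + \frac{22472}{8959} = - \frac{6236}{61} + \frac{22472}{8959} = - \frac{54497532}{546499}$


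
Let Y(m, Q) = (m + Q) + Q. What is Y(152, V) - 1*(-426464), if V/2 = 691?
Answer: 429380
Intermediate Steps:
V = 1382 (V = 2*691 = 1382)
Y(m, Q) = m + 2*Q (Y(m, Q) = (Q + m) + Q = m + 2*Q)
Y(152, V) - 1*(-426464) = (152 + 2*1382) - 1*(-426464) = (152 + 2764) + 426464 = 2916 + 426464 = 429380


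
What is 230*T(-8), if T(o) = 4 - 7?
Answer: -690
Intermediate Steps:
T(o) = -3
230*T(-8) = 230*(-3) = -690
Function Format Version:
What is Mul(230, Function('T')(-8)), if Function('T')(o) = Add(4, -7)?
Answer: -690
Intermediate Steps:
Function('T')(o) = -3
Mul(230, Function('T')(-8)) = Mul(230, -3) = -690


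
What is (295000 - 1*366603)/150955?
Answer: -10229/21565 ≈ -0.47433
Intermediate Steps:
(295000 - 1*366603)/150955 = (295000 - 366603)*(1/150955) = -71603*1/150955 = -10229/21565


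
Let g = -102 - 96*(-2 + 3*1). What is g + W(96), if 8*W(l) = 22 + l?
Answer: -733/4 ≈ -183.25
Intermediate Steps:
W(l) = 11/4 + l/8 (W(l) = (22 + l)/8 = 11/4 + l/8)
g = -198 (g = -102 - 96*(-2 + 3) = -102 - 96*1 = -102 - 96 = -198)
g + W(96) = -198 + (11/4 + (⅛)*96) = -198 + (11/4 + 12) = -198 + 59/4 = -733/4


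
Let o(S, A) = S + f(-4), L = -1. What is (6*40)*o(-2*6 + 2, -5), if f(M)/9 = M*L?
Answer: 6240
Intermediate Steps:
f(M) = -9*M (f(M) = 9*(M*(-1)) = 9*(-M) = -9*M)
o(S, A) = 36 + S (o(S, A) = S - 9*(-4) = S + 36 = 36 + S)
(6*40)*o(-2*6 + 2, -5) = (6*40)*(36 + (-2*6 + 2)) = 240*(36 + (-12 + 2)) = 240*(36 - 10) = 240*26 = 6240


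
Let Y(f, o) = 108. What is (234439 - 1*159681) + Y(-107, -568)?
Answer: 74866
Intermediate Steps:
(234439 - 1*159681) + Y(-107, -568) = (234439 - 1*159681) + 108 = (234439 - 159681) + 108 = 74758 + 108 = 74866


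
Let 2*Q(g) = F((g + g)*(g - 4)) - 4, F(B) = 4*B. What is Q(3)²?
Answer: 196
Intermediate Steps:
Q(g) = -2 + 4*g*(-4 + g) (Q(g) = (4*((g + g)*(g - 4)) - 4)/2 = (4*((2*g)*(-4 + g)) - 4)/2 = (4*(2*g*(-4 + g)) - 4)/2 = (8*g*(-4 + g) - 4)/2 = (-4 + 8*g*(-4 + g))/2 = -2 + 4*g*(-4 + g))
Q(3)² = (-2 + 4*3*(-4 + 3))² = (-2 + 4*3*(-1))² = (-2 - 12)² = (-14)² = 196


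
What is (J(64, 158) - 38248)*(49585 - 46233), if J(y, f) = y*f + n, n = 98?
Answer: -93983376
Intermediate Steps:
J(y, f) = 98 + f*y (J(y, f) = y*f + 98 = f*y + 98 = 98 + f*y)
(J(64, 158) - 38248)*(49585 - 46233) = ((98 + 158*64) - 38248)*(49585 - 46233) = ((98 + 10112) - 38248)*3352 = (10210 - 38248)*3352 = -28038*3352 = -93983376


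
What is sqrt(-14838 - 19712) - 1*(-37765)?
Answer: 37765 + 5*I*sqrt(1382) ≈ 37765.0 + 185.88*I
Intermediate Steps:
sqrt(-14838 - 19712) - 1*(-37765) = sqrt(-34550) + 37765 = 5*I*sqrt(1382) + 37765 = 37765 + 5*I*sqrt(1382)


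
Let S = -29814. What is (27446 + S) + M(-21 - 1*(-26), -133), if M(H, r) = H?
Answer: -2363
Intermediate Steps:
(27446 + S) + M(-21 - 1*(-26), -133) = (27446 - 29814) + (-21 - 1*(-26)) = -2368 + (-21 + 26) = -2368 + 5 = -2363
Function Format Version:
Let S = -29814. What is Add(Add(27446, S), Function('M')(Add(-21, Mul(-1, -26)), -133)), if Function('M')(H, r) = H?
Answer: -2363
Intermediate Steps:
Add(Add(27446, S), Function('M')(Add(-21, Mul(-1, -26)), -133)) = Add(Add(27446, -29814), Add(-21, Mul(-1, -26))) = Add(-2368, Add(-21, 26)) = Add(-2368, 5) = -2363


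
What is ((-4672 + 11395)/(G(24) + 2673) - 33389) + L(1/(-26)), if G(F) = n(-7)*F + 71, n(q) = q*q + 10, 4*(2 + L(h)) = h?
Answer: -138899877/4160 ≈ -33389.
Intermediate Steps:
L(h) = -2 + h/4
n(q) = 10 + q² (n(q) = q² + 10 = 10 + q²)
G(F) = 71 + 59*F (G(F) = (10 + (-7)²)*F + 71 = (10 + 49)*F + 71 = 59*F + 71 = 71 + 59*F)
((-4672 + 11395)/(G(24) + 2673) - 33389) + L(1/(-26)) = ((-4672 + 11395)/((71 + 59*24) + 2673) - 33389) + (-2 + (¼)/(-26)) = (6723/((71 + 1416) + 2673) - 33389) + (-2 + (¼)*(-1/26)) = (6723/(1487 + 2673) - 33389) + (-2 - 1/104) = (6723/4160 - 33389) - 209/104 = -138891517/4160 - 209/104 = -138899877/4160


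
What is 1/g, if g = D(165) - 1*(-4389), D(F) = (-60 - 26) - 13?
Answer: 1/4290 ≈ 0.00023310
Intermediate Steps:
D(F) = -99 (D(F) = -86 - 13 = -99)
g = 4290 (g = -99 - 1*(-4389) = -99 + 4389 = 4290)
1/g = 1/4290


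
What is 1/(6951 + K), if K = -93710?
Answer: -1/86759 ≈ -1.1526e-5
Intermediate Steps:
1/(6951 + K) = 1/(6951 - 93710) = 1/(-86759) = -1/86759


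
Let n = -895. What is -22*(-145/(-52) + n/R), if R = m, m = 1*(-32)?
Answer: -140745/208 ≈ -676.66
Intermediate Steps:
m = -32
R = -32
-22*(-145/(-52) + n/R) = -22*(-145/(-52) - 895/(-32)) = -22*(-145*(-1/52) - 895*(-1/32)) = -22*(145/52 + 895/32) = -22*12795/416 = -140745/208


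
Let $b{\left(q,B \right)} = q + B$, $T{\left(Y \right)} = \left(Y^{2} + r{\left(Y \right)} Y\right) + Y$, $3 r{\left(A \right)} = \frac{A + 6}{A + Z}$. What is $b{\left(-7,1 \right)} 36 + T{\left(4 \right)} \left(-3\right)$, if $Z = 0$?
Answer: $-286$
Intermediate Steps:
$r{\left(A \right)} = \frac{6 + A}{3 A}$ ($r{\left(A \right)} = \frac{\left(A + 6\right) \frac{1}{A + 0}}{3} = \frac{\left(6 + A\right) \frac{1}{A}}{3} = \frac{\frac{1}{A} \left(6 + A\right)}{3} = \frac{6 + A}{3 A}$)
$T{\left(Y \right)} = 2 + Y^{2} + \frac{4 Y}{3}$ ($T{\left(Y \right)} = \left(Y^{2} + \frac{6 + Y}{3 Y} Y\right) + Y = \left(Y^{2} + \left(2 + \frac{Y}{3}\right)\right) + Y = \left(2 + Y^{2} + \frac{Y}{3}\right) + Y = 2 + Y^{2} + \frac{4 Y}{3}$)
$b{\left(q,B \right)} = B + q$
$b{\left(-7,1 \right)} 36 + T{\left(4 \right)} \left(-3\right) = \left(1 - 7\right) 36 + \left(2 + 4^{2} + \frac{4}{3} \cdot 4\right) \left(-3\right) = \left(-6\right) 36 + \left(2 + 16 + \frac{16}{3}\right) \left(-3\right) = -216 + \frac{70}{3} \left(-3\right) = -216 - 70 = -286$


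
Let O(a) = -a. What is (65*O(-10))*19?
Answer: 12350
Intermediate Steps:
(65*O(-10))*19 = (65*(-1*(-10)))*19 = (65*10)*19 = 650*19 = 12350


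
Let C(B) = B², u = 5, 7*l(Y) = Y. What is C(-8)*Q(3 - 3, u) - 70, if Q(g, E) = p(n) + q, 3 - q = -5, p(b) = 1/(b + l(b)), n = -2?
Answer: 414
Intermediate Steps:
l(Y) = Y/7
p(b) = 7/(8*b) (p(b) = 1/(b + b/7) = 1/(8*b/7) = 7/(8*b))
q = 8 (q = 3 - 1*(-5) = 3 + 5 = 8)
Q(g, E) = 121/16 (Q(g, E) = (7/8)/(-2) + 8 = (7/8)*(-½) + 8 = -7/16 + 8 = 121/16)
C(-8)*Q(3 - 3, u) - 70 = (-8)²*(121/16) - 70 = 64*(121/16) - 70 = 484 - 70 = 414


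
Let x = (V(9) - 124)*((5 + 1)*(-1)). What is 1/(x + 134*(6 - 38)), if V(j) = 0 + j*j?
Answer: -1/4030 ≈ -0.00024814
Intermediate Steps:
V(j) = j² (V(j) = 0 + j² = j²)
x = 258 (x = (9² - 124)*((5 + 1)*(-1)) = (81 - 124)*(6*(-1)) = -43*(-6) = 258)
1/(x + 134*(6 - 38)) = 1/(258 + 134*(6 - 38)) = 1/(258 + 134*(-32)) = 1/(258 - 4288) = 1/(-4030) = -1/4030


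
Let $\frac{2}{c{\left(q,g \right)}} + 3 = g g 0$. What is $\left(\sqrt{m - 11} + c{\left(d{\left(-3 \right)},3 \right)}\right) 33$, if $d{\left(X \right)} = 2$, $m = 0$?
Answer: $-22 + 33 i \sqrt{11} \approx -22.0 + 109.45 i$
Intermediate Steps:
$c{\left(q,g \right)} = - \frac{2}{3}$ ($c{\left(q,g \right)} = \frac{2}{-3 + g g 0} = \frac{2}{-3 + g^{2} \cdot 0} = \frac{2}{-3 + 0} = \frac{2}{-3} = 2 \left(- \frac{1}{3}\right) = - \frac{2}{3}$)
$\left(\sqrt{m - 11} + c{\left(d{\left(-3 \right)},3 \right)}\right) 33 = \left(\sqrt{0 - 11} - \frac{2}{3}\right) 33 = \left(\sqrt{-11} - \frac{2}{3}\right) 33 = \left(i \sqrt{11} - \frac{2}{3}\right) 33 = \left(- \frac{2}{3} + i \sqrt{11}\right) 33 = -22 + 33 i \sqrt{11}$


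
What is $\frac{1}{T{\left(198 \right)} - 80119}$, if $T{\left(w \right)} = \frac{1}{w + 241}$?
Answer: $- \frac{439}{35172240} \approx -1.2481 \cdot 10^{-5}$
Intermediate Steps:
$T{\left(w \right)} = \frac{1}{241 + w}$
$\frac{1}{T{\left(198 \right)} - 80119} = \frac{1}{\frac{1}{241 + 198} - 80119} = \frac{1}{\frac{1}{439} - 80119} = \frac{1}{- \frac{35172240}{439}} = - \frac{439}{35172240}$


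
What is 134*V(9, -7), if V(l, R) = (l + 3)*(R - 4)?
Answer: -17688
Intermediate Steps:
V(l, R) = (-4 + R)*(3 + l) (V(l, R) = (3 + l)*(-4 + R) = (-4 + R)*(3 + l))
134*V(9, -7) = 134*(-12 - 4*9 + 3*(-7) - 7*9) = 134*(-12 - 36 - 21 - 63) = 134*(-132) = -17688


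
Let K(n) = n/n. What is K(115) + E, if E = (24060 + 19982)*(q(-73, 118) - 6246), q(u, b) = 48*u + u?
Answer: -432624565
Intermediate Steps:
K(n) = 1
q(u, b) = 49*u
E = -432624566 (E = (24060 + 19982)*(49*(-73) - 6246) = 44042*(-3577 - 6246) = 44042*(-9823) = -432624566)
K(115) + E = 1 - 432624566 = -432624565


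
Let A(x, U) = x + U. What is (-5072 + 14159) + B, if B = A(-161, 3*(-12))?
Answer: 8890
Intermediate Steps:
A(x, U) = U + x
B = -197 (B = 3*(-12) - 161 = -36 - 161 = -197)
(-5072 + 14159) + B = (-5072 + 14159) - 197 = 9087 - 197 = 8890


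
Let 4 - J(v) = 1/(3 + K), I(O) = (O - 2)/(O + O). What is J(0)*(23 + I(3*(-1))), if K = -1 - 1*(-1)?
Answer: 1573/18 ≈ 87.389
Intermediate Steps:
K = 0 (K = -1 + 1 = 0)
I(O) = (-2 + O)/(2*O) (I(O) = (-2 + O)/((2*O)) = (-2 + O)*(1/(2*O)) = (-2 + O)/(2*O))
J(v) = 11/3 (J(v) = 4 - 1/(3 + 0) = 4 - 1/3 = 11/3)
J(0)*(23 + I(3*(-1))) = 11*(23 + (-2 + 3*(-1))/(2*((3*(-1)))))/3 = 11*(23 + (1/2)*(-2 - 3)/(-3))/3 = 11*(23 + (1/2)*(-1/3)*(-5))/3 = 11*(23 + 5/6)/3 = (11/3)*(143/6) = 1573/18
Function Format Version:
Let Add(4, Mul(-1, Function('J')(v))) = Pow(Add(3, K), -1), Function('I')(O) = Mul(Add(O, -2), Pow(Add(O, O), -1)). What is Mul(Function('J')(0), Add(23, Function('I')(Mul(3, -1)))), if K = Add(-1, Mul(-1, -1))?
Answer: Rational(1573, 18) ≈ 87.389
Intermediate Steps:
K = 0 (K = Add(-1, 1) = 0)
Function('I')(O) = Mul(Rational(1, 2), Pow(O, -1), Add(-2, O)) (Function('I')(O) = Mul(Add(-2, O), Pow(Mul(2, O), -1)) = Mul(Add(-2, O), Mul(Rational(1, 2), Pow(O, -1))) = Mul(Rational(1, 2), Pow(O, -1), Add(-2, O)))
Function('J')(v) = Rational(11, 3) (Function('J')(v) = Add(4, Mul(-1, Pow(Add(3, 0), -1))) = Add(4, Mul(-1, Pow(3, -1))) = Add(4, Mul(-1, Rational(1, 3))) = Add(4, Rational(-1, 3)) = Rational(11, 3))
Mul(Function('J')(0), Add(23, Function('I')(Mul(3, -1)))) = Mul(Rational(11, 3), Add(23, Mul(Rational(1, 2), Pow(Mul(3, -1), -1), Add(-2, Mul(3, -1))))) = Mul(Rational(11, 3), Add(23, Mul(Rational(1, 2), Pow(-3, -1), Add(-2, -3)))) = Mul(Rational(11, 3), Add(23, Mul(Rational(1, 2), Rational(-1, 3), -5))) = Mul(Rational(11, 3), Add(23, Rational(5, 6))) = Mul(Rational(11, 3), Rational(143, 6)) = Rational(1573, 18)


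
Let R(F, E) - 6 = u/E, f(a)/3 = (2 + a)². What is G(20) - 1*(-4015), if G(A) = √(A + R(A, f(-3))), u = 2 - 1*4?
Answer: 4015 + 2*√57/3 ≈ 4020.0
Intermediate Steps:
f(a) = 3*(2 + a)²
u = -2 (u = 2 - 4 = -2)
R(F, E) = 6 - 2/E
G(A) = √(16/3 + A) (G(A) = √(A + (6 - 2*1/(3*(2 - 3)²))) = √(A + (6 - 2/(3*(-1)²))) = √(A + (6 - 2/(3*1))) = √(A + (6 - 2/3)) = √(A + (6 - 2*⅓)) = √(A + (6 - ⅔)) = √(A + 16/3) = √(16/3 + A))
G(20) - 1*(-4015) = √(48 + 9*20)/3 - 1*(-4015) = √(48 + 180)/3 + 4015 = √228/3 + 4015 = (2*√57)/3 + 4015 = 2*√57/3 + 4015 = 4015 + 2*√57/3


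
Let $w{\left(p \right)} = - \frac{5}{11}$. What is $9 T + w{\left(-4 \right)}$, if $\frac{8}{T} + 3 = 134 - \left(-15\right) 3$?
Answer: $- \frac{1}{22} \approx -0.045455$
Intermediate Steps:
$T = \frac{1}{22}$ ($T = \frac{8}{-3 + \left(134 - \left(-15\right) 3\right)} = \frac{8}{-3 + \left(134 - -45\right)} = \frac{8}{-3 + \left(134 + 45\right)} = \frac{8}{-3 + 179} = \frac{8}{176} = 8 \cdot \frac{1}{176} = \frac{1}{22} \approx 0.045455$)
$w{\left(p \right)} = - \frac{5}{11}$ ($w{\left(p \right)} = \left(-5\right) \frac{1}{11} = - \frac{5}{11}$)
$9 T + w{\left(-4 \right)} = 9 \cdot \frac{1}{22} - \frac{5}{11} = \frac{9}{22} - \frac{5}{11} = - \frac{1}{22}$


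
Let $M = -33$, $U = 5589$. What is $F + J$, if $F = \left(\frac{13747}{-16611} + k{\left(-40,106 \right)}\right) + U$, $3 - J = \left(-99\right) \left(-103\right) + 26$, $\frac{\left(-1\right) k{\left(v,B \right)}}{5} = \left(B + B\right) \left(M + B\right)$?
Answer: $- \frac{1362298468}{16611} \approx -82012.0$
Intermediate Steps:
$k{\left(v,B \right)} = - 10 B \left(-33 + B\right)$ ($k{\left(v,B \right)} = - 5 \left(B + B\right) \left(-33 + B\right) = - 5 \cdot 2 B \left(-33 + B\right) = - 10 B \left(-33 + B\right)$)
$J = -10220$ ($J = 3 - \left(\left(-99\right) \left(-103\right) + 26\right) = 3 - \left(10197 + 26\right) = 3 - 10223 = -10220$)
$F = - \frac{1192534048}{16611}$ ($F = \left(\frac{13747}{-16611} + 10 \cdot 106 \left(33 - 106\right)\right) + 5589 = \left(13747 \left(- \frac{1}{16611}\right) + 10 \cdot 106 \left(33 - 106\right)\right) + 5589 = \left(- \frac{13747}{16611} + 10 \cdot 106 \left(-73\right)\right) + 5589 = \left(- \frac{13747}{16611} - 77380\right) + 5589 = - \frac{1285372927}{16611} + 5589 = - \frac{1192534048}{16611} \approx -71792.0$)
$F + J = - \frac{1192534048}{16611} - 10220 = - \frac{1362298468}{16611}$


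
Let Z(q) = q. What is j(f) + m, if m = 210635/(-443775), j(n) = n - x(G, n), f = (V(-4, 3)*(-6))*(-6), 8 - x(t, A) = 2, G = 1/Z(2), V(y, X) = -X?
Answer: -10160197/88755 ≈ -114.47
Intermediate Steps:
G = ½ (G = 1/2 = ½ ≈ 0.50000)
x(t, A) = 6 (x(t, A) = 8 - 1*2 = 8 - 2 = 6)
f = -108 (f = (-1*3*(-6))*(-6) = -3*(-6)*(-6) = 18*(-6) = -108)
j(n) = -6 + n (j(n) = n - 1*6 = n - 6 = -6 + n)
m = -42127/88755 (m = 210635*(-1/443775) = -42127/88755 ≈ -0.47464)
j(f) + m = (-6 - 108) - 42127/88755 = -114 - 42127/88755 = -10160197/88755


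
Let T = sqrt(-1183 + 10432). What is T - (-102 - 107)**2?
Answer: -43681 + sqrt(9249) ≈ -43585.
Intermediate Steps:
T = sqrt(9249) ≈ 96.172
T - (-102 - 107)**2 = sqrt(9249) - (-102 - 107)**2 = sqrt(9249) - 1*(-209)**2 = sqrt(9249) - 1*43681 = sqrt(9249) - 43681 = -43681 + sqrt(9249)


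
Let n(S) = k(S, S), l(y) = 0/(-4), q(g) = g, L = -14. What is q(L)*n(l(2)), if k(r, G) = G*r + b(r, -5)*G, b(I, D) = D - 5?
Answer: 0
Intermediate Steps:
b(I, D) = -5 + D
l(y) = 0 (l(y) = 0*(-1/4) = 0)
k(r, G) = -10*G + G*r (k(r, G) = G*r + (-5 - 5)*G = G*r - 10*G = -10*G + G*r)
n(S) = S*(-10 + S)
q(L)*n(l(2)) = -0*(-10 + 0) = -0*(-10) = -14*0 = 0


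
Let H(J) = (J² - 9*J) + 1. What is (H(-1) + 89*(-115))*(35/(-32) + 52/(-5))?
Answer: 1175121/10 ≈ 1.1751e+5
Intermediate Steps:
H(J) = 1 + J² - 9*J
(H(-1) + 89*(-115))*(35/(-32) + 52/(-5)) = ((1 + (-1)² - 9*(-1)) + 89*(-115))*(35/(-32) + 52/(-5)) = ((1 + 1 + 9) - 10235)*(35*(-1/32) + 52*(-⅕)) = (11 - 10235)*(-35/32 - 52/5) = -10224*(-1839/160) = 1175121/10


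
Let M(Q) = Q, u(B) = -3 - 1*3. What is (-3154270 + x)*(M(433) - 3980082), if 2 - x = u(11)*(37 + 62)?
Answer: 12550515580426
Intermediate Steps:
u(B) = -6 (u(B) = -3 - 3 = -6)
x = 596 (x = 2 - (-6)*(37 + 62) = 2 - (-6)*99 = 2 - 1*(-594) = 2 + 594 = 596)
(-3154270 + x)*(M(433) - 3980082) = (-3154270 + 596)*(433 - 3980082) = -3153674*(-3979649) = 12550515580426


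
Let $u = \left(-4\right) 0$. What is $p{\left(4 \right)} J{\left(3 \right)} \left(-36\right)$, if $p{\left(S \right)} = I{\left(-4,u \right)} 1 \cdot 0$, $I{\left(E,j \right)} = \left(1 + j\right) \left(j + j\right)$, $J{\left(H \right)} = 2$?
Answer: $0$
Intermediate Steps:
$u = 0$
$I{\left(E,j \right)} = 2 j \left(1 + j\right)$ ($I{\left(E,j \right)} = \left(1 + j\right) 2 j = 2 j \left(1 + j\right)$)
$p{\left(S \right)} = 0$ ($p{\left(S \right)} = 2 \cdot 0 \left(1 + 0\right) 1 \cdot 0 = 2 \cdot 0 \cdot 1 \cdot 1 \cdot 0 = 0 \cdot 1 \cdot 0 = 0 \cdot 0 = 0$)
$p{\left(4 \right)} J{\left(3 \right)} \left(-36\right) = 0 \cdot 2 \left(-36\right) = 0 \left(-36\right) = 0$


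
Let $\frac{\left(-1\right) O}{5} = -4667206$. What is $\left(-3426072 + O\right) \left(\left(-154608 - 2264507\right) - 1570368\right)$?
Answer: $-79430438971714$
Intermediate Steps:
$O = 23336030$ ($O = \left(-5\right) \left(-4667206\right) = 23336030$)
$\left(-3426072 + O\right) \left(\left(-154608 - 2264507\right) - 1570368\right) = \left(-3426072 + 23336030\right) \left(\left(-154608 - 2264507\right) - 1570368\right) = 19909958 \left(\left(-154608 - 2264507\right) - 1570368\right) = 19909958 \left(-2419115 - 1570368\right) = 19909958 \left(-3989483\right) = -79430438971714$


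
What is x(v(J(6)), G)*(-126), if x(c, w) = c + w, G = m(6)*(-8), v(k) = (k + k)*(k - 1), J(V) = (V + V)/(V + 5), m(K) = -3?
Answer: -368928/121 ≈ -3049.0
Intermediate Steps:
J(V) = 2*V/(5 + V) (J(V) = (2*V)/(5 + V) = 2*V/(5 + V))
v(k) = 2*k*(-1 + k) (v(k) = (2*k)*(-1 + k) = 2*k*(-1 + k))
G = 24 (G = -3*(-8) = 24)
x(v(J(6)), G)*(-126) = (2*(2*6/(5 + 6))*(-1 + 2*6/(5 + 6)) + 24)*(-126) = (2*(2*6/11)*(-1 + 2*6/11) + 24)*(-126) = (2*(2*6*(1/11))*(-1 + 2*6*(1/11)) + 24)*(-126) = (2*(12/11)*(-1 + 12/11) + 24)*(-126) = (2*(12/11)*(1/11) + 24)*(-126) = (24/121 + 24)*(-126) = (2928/121)*(-126) = -368928/121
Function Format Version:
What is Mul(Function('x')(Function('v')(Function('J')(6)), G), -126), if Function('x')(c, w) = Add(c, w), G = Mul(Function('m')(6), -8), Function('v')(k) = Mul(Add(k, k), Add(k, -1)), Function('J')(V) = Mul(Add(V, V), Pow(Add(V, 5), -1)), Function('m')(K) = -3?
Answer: Rational(-368928, 121) ≈ -3049.0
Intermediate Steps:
Function('J')(V) = Mul(2, V, Pow(Add(5, V), -1)) (Function('J')(V) = Mul(Mul(2, V), Pow(Add(5, V), -1)) = Mul(2, V, Pow(Add(5, V), -1)))
Function('v')(k) = Mul(2, k, Add(-1, k)) (Function('v')(k) = Mul(Mul(2, k), Add(-1, k)) = Mul(2, k, Add(-1, k)))
G = 24 (G = Mul(-3, -8) = 24)
Mul(Function('x')(Function('v')(Function('J')(6)), G), -126) = Mul(Add(Mul(2, Mul(2, 6, Pow(Add(5, 6), -1)), Add(-1, Mul(2, 6, Pow(Add(5, 6), -1)))), 24), -126) = Mul(Add(Mul(2, Mul(2, 6, Pow(11, -1)), Add(-1, Mul(2, 6, Pow(11, -1)))), 24), -126) = Mul(Add(Mul(2, Mul(2, 6, Rational(1, 11)), Add(-1, Mul(2, 6, Rational(1, 11)))), 24), -126) = Mul(Add(Mul(2, Rational(12, 11), Add(-1, Rational(12, 11))), 24), -126) = Mul(Add(Mul(2, Rational(12, 11), Rational(1, 11)), 24), -126) = Mul(Add(Rational(24, 121), 24), -126) = Mul(Rational(2928, 121), -126) = Rational(-368928, 121)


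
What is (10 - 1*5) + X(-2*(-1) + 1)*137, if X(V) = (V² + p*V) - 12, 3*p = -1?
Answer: -543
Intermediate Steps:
p = -⅓ (p = (⅓)*(-1) = -⅓ ≈ -0.33333)
X(V) = -12 + V² - V/3 (X(V) = (V² - V/3) - 12 = -12 + V² - V/3)
(10 - 1*5) + X(-2*(-1) + 1)*137 = (10 - 1*5) + (-12 + (-2*(-1) + 1)² - (-2*(-1) + 1)/3)*137 = (10 - 5) + (-12 + (2 + 1)² - (2 + 1)/3)*137 = 5 + (-12 + 3² - ⅓*3)*137 = 5 + (-12 + 9 - 1)*137 = 5 - 4*137 = 5 - 548 = -543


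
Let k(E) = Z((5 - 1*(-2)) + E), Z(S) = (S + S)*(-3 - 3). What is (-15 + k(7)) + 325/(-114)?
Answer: -21187/114 ≈ -185.85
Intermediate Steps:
Z(S) = -12*S (Z(S) = (2*S)*(-6) = -12*S)
k(E) = -84 - 12*E (k(E) = -12*((5 - 1*(-2)) + E) = -12*((5 + 2) + E) = -12*(7 + E) = -84 - 12*E)
(-15 + k(7)) + 325/(-114) = (-15 + (-84 - 12*7)) + 325/(-114) = (-15 + (-84 - 84)) + 325*(-1/114) = (-15 - 168) - 325/114 = -183 - 325/114 = -21187/114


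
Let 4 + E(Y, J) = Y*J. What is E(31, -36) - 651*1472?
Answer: -959392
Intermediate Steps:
E(Y, J) = -4 + J*Y (E(Y, J) = -4 + Y*J = -4 + J*Y)
E(31, -36) - 651*1472 = (-4 - 36*31) - 651*1472 = (-4 - 1116) - 958272 = -1120 - 958272 = -959392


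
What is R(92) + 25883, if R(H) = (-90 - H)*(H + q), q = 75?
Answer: -4511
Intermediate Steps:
R(H) = (-90 - H)*(75 + H) (R(H) = (-90 - H)*(H + 75) = (-90 - H)*(75 + H))
R(92) + 25883 = (-6750 - 1*92**2 - 165*92) + 25883 = (-6750 - 1*8464 - 15180) + 25883 = (-6750 - 8464 - 15180) + 25883 = -30394 + 25883 = -4511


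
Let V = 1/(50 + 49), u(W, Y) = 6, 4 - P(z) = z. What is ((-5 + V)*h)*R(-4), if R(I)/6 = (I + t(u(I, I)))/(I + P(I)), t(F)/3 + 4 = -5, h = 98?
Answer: 750386/33 ≈ 22739.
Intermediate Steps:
P(z) = 4 - z
t(F) = -27 (t(F) = -12 + 3*(-5) = -12 - 15 = -27)
V = 1/99 ≈ 0.010101
R(I) = -81/2 + 3*I/2 (R(I) = 6*((I - 27)/(I + (4 - I))) = 6*((-27 + I)/4) = 6*((-27 + I)*(1/4)) = 6*(-27/4 + I/4) = -81/2 + 3*I/2)
((-5 + V)*h)*R(-4) = ((-5 + 1/99)*98)*(-81/2 + (3/2)*(-4)) = (-494/99*98)*(-81/2 - 6) = -48412/99*(-93/2) = 750386/33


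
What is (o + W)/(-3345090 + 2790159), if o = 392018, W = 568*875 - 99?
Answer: -888919/554931 ≈ -1.6019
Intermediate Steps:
W = 496901 (W = 497000 - 99 = 496901)
(o + W)/(-3345090 + 2790159) = (392018 + 496901)/(-3345090 + 2790159) = 888919/(-554931) = 888919*(-1/554931) = -888919/554931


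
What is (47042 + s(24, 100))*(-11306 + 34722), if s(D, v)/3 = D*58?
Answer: 1199320688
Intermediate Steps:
s(D, v) = 174*D (s(D, v) = 3*(D*58) = 3*(58*D) = 174*D)
(47042 + s(24, 100))*(-11306 + 34722) = (47042 + 174*24)*(-11306 + 34722) = (47042 + 4176)*23416 = 51218*23416 = 1199320688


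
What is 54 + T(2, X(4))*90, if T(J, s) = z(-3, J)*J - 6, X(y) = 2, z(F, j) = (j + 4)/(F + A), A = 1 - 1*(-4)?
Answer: 54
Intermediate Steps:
A = 5 (A = 1 + 4 = 5)
z(F, j) = (4 + j)/(5 + F) (z(F, j) = (j + 4)/(F + 5) = (4 + j)/(5 + F))
T(J, s) = -6 + J*(2 + J/2) (T(J, s) = ((4 + J)/(5 - 3))*J - 6 = ((4 + J)/2)*J - 6 = (2 + J/2)*J - 6 = J*(2 + J/2) - 6 = -6 + J*(2 + J/2))
54 + T(2, X(4))*90 = 54 + (-6 + (1/2)*2*(4 + 2))*90 = 54 + (-6 + (1/2)*2*6)*90 = 54 + (-6 + 6)*90 = 54 + 0*90 = 54 + 0 = 54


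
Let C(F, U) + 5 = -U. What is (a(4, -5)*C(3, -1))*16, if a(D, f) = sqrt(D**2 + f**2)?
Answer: -64*sqrt(41) ≈ -409.80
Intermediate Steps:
C(F, U) = -5 - U
(a(4, -5)*C(3, -1))*16 = (sqrt(4**2 + (-5)**2)*(-5 - 1*(-1)))*16 = (sqrt(16 + 25)*(-5 + 1))*16 = (sqrt(41)*(-4))*16 = -4*sqrt(41)*16 = -64*sqrt(41)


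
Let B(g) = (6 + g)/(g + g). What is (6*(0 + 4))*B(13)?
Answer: 228/13 ≈ 17.538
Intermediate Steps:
B(g) = (6 + g)/(2*g) (B(g) = (6 + g)/((2*g)) = (6 + g)*(1/(2*g)) = (6 + g)/(2*g))
(6*(0 + 4))*B(13) = (6*(0 + 4))*((½)*(6 + 13)/13) = (6*4)*((½)*(1/13)*19) = 24*(19/26) = 228/13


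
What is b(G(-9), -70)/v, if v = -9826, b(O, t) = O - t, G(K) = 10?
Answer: -40/4913 ≈ -0.0081417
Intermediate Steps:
b(G(-9), -70)/v = (10 - 1*(-70))/(-9826) = (10 + 70)*(-1/9826) = 80*(-1/9826) = -40/4913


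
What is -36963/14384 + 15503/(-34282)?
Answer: -745080359/246556144 ≈ -3.0219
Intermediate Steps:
-36963/14384 + 15503/(-34282) = -36963*1/14384 + 15503*(-1/34282) = -36963/14384 - 15503/34282 = -745080359/246556144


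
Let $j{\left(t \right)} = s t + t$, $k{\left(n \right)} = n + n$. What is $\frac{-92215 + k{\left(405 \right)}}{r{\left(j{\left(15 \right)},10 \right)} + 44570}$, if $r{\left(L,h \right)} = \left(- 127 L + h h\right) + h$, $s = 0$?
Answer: $- \frac{18281}{8555} \approx -2.1369$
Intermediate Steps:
$k{\left(n \right)} = 2 n$
$j{\left(t \right)} = t$ ($j{\left(t \right)} = 0 t + t = 0 + t = t$)
$r{\left(L,h \right)} = h + h^{2} - 127 L$ ($r{\left(L,h \right)} = \left(- 127 L + h^{2}\right) + h = \left(h^{2} - 127 L\right) + h = h + h^{2} - 127 L$)
$\frac{-92215 + k{\left(405 \right)}}{r{\left(j{\left(15 \right)},10 \right)} + 44570} = \frac{-92215 + 2 \cdot 405}{\left(10 + 10^{2} - 1905\right) + 44570} = \frac{-92215 + 810}{\left(10 + 100 - 1905\right) + 44570} = - \frac{91405}{-1795 + 44570} = - \frac{91405}{42775} = \left(-91405\right) \frac{1}{42775} = - \frac{18281}{8555}$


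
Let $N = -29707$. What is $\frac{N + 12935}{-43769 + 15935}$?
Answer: $\frac{8386}{13917} \approx 0.60257$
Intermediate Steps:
$\frac{N + 12935}{-43769 + 15935} = \frac{-29707 + 12935}{-43769 + 15935} = - \frac{16772}{-27834} = \left(-16772\right) \left(- \frac{1}{27834}\right) = \frac{8386}{13917}$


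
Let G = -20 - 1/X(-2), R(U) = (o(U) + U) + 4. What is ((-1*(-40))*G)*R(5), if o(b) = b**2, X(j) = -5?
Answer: -26928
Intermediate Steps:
R(U) = 4 + U + U**2 (R(U) = (U**2 + U) + 4 = (U + U**2) + 4 = 4 + U + U**2)
G = -99/5 (G = -20 - 1/(-5) = -20 - 1*(-1/5) = -20 + 1/5 = -99/5 ≈ -19.800)
((-1*(-40))*G)*R(5) = (-1*(-40)*(-99/5))*(4 + 5 + 5**2) = (40*(-99/5))*(4 + 5 + 25) = -792*34 = -26928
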